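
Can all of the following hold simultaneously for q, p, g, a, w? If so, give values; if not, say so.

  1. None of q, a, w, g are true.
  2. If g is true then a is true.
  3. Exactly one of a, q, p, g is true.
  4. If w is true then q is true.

q: False; p: True; g: False; a: False; w: False

  (1) {q, a, w, g}: 0 true — none ✓
  (2) g=F ⇒ a: vacuous ✓
  (3) {a, q, p, g}: 1 true — exactly one ✓
  (4) w=F ⇒ q: vacuous ✓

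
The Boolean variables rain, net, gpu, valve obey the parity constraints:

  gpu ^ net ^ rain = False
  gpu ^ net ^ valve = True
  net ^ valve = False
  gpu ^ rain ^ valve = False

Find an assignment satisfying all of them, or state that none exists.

rain: True, net: False, gpu: True, valve: False

gpu ^ net ^ rain = T ^ F ^ T = False ✓
gpu ^ net ^ valve = T ^ F ^ F = True ✓
net ^ valve = F ^ F = False ✓
gpu ^ rain ^ valve = T ^ T ^ F = False ✓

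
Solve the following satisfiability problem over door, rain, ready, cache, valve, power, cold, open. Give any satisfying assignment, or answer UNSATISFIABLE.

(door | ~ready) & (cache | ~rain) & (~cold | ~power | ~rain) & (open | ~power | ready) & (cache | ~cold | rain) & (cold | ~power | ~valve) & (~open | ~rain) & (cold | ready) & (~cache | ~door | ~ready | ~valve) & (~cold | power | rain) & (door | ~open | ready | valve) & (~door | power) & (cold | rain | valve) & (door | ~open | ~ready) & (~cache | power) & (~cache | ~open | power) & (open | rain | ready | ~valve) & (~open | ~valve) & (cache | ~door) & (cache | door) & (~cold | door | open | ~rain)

door: True, rain: False, ready: True, cache: True, valve: False, power: True, cold: True, open: True

Set door = True.
  then (~door | power) forces power = True.
  then (cache | ~door) forces cache = True.
Set rain = False.
Set ready = True.
  then (~cache | ~door | ~ready | ~valve) forces valve = False.
  then (cold | rain | valve) forces cold = True.
Set open = True.
All clauses satisfied.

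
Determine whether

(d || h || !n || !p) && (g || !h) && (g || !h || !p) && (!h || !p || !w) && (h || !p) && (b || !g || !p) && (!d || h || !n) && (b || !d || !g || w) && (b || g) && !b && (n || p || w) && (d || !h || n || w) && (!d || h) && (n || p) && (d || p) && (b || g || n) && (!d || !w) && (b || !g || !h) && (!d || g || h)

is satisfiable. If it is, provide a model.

Case b = True:
  Clause (!b) is falsified — contradiction.
Case b = False:
  (b || g) forces g = True.
  (b || !g || !p) forces p = False.
  (n || p) forces n = True.
  (d || p) forces d = True.
  (!d || h || !n) forces h = True.
  Clause (b || !g || !h) is falsified — contradiction.
Both cases fail, so the formula is unsatisfiable.

UNSATISFIABLE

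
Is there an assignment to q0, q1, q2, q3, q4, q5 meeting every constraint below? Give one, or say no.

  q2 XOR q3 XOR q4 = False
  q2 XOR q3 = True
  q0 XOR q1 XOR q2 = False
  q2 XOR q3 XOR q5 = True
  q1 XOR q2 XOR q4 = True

q0 = False, q1 = False, q2 = False, q3 = True, q4 = True, q5 = False

q2 XOR q3 XOR q4 = F XOR T XOR T = False ✓
q2 XOR q3 = F XOR T = True ✓
q0 XOR q1 XOR q2 = F XOR F XOR F = False ✓
q2 XOR q3 XOR q5 = F XOR T XOR F = True ✓
q1 XOR q2 XOR q4 = F XOR F XOR T = True ✓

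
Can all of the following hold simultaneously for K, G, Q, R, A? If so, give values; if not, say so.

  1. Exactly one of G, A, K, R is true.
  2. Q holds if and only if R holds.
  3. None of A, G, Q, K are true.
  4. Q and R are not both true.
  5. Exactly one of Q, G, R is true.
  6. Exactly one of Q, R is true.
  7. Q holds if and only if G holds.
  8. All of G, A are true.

Case G = True:
  Constraint (3) is violated (G=T) — contradiction.
Case G = False:
  Constraint (8) is violated (G=F) — contradiction.
Both cases fail — unsatisfiable.

Unsatisfiable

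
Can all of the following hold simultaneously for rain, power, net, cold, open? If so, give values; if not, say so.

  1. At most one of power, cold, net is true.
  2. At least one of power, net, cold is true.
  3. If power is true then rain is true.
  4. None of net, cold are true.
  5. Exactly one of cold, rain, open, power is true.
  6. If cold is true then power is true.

Unsatisfiable — no assignment works.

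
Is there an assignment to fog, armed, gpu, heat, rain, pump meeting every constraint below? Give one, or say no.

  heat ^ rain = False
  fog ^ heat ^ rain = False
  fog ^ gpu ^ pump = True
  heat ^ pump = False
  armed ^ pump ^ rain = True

fog: False, armed: True, gpu: True, heat: False, rain: False, pump: False

heat ^ rain = F ^ F = False ✓
fog ^ heat ^ rain = F ^ F ^ F = False ✓
fog ^ gpu ^ pump = F ^ T ^ F = True ✓
heat ^ pump = F ^ F = False ✓
armed ^ pump ^ rain = T ^ F ^ F = True ✓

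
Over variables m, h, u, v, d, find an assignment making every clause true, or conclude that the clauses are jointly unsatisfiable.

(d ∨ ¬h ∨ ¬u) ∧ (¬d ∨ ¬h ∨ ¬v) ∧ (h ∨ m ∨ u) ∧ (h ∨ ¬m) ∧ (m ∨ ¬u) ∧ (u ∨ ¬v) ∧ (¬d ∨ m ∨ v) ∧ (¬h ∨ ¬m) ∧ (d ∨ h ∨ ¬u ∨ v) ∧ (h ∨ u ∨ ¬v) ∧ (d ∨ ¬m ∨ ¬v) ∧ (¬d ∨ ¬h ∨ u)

Try m = True:
  (h ∨ ¬m) forces h = True.
  clause (¬h ∨ ¬m) is falsified — backtrack.
So m = False.
  then (m ∨ ¬u) forces u = False.
  then (u ∨ ¬v) forces v = False.
  then (¬d ∨ m ∨ v) forces d = False.
  then (h ∨ m ∨ u) forces h = True.
All clauses satisfied.

m = False, h = True, u = False, v = False, d = False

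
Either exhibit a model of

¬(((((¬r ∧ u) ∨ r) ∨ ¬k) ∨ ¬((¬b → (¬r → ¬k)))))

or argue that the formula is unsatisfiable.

b: True, u: False, k: True, r: False

  ¬(((((¬r ∧ u) ∨ r) ∨ ¬k) ∨ ¬((¬b → (¬r → ¬k))))) = True
    (((¬r ∧ u) ∨ r) ∨ ¬k) ∨ ¬((¬b → (¬r → ¬k))) = False
      ((¬r ∧ u) ∨ r) ∨ ¬k = False
        (¬r ∧ u) ∨ r = False
          ¬r ∧ u = False
            ¬r = True
        ¬k = False
      ¬((¬b → (¬r → ¬k))) = False
        ¬b → (¬r → ¬k) = True
          ¬b = False
          ¬r → ¬k = False
            ¬r = True
            ¬k = False
The formula evaluates to True.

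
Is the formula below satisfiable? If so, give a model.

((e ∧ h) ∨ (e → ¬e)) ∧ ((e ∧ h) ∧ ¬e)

Case e = True: the conjunct ¬e is False.
Case e = False: the conjunct e is False.
Both cases fail — unsatisfiable.

Unsatisfiable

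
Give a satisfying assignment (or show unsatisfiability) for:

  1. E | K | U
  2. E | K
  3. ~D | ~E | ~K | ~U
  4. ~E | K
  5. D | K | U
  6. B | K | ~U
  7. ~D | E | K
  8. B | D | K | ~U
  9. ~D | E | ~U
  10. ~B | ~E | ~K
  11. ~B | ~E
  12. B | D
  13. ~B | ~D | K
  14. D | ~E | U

Set U = False.
Set E = False.
  then (E | K | U) forces K = True.
Set D = False.
  then (B | D) forces B = True.
All clauses satisfied.

U=F; E=F; K=T; D=F; B=T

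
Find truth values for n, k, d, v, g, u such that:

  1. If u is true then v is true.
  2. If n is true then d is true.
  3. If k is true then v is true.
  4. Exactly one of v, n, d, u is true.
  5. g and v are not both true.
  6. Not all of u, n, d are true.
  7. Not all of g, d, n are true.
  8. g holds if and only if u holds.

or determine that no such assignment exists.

n = False, k = False, d = True, v = False, g = False, u = False

  (1) u=F ⇒ v: vacuous ✓
  (2) n=F ⇒ d: vacuous ✓
  (3) k=F ⇒ v: vacuous ✓
  (4) {v, n, d, u}: 1 true — exactly one ✓
  (5) g=F, v=F — not both ✓
  (6) {u, n, d}: 1/3 true — not all ✓
  (7) {g, d, n}: 1/3 true — not all ✓
  (8) g=F, u=F — same ✓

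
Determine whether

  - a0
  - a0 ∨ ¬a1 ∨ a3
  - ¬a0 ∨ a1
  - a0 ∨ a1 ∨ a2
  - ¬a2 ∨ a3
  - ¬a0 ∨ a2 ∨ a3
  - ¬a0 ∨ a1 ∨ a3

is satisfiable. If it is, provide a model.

a0 = True; a1 = True; a2 = True; a3 = True

Unit clause (a0) forces a0 = True.
In (¬a0 ∨ a1) only a1 is left, so a1 = True.
Set a2 = True.
  then (¬a2 ∨ a3) forces a3 = True.
Check each clause:
  (a0): a0 holds.
  (a0 ∨ ¬a1 ∨ a3): a0 holds.
  (¬a0 ∨ a1): a1 holds.
  (a0 ∨ a1 ∨ a2): a0 holds.
  (¬a2 ∨ a3): a3 holds.
  (¬a0 ∨ a2 ∨ a3): a2 holds.
  (¬a0 ∨ a1 ∨ a3): a1 holds.
All clauses satisfied.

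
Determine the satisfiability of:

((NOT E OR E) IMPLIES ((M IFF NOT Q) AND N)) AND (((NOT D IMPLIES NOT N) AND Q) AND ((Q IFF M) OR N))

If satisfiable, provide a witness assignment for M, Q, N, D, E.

M = False, Q = True, N = True, D = True, E = True

  (NOT E OR E) IMPLIES ((M IFF NOT Q) AND N) = True
    NOT E OR E = True
      NOT E = False
    (M IFF NOT Q) AND N = True
      M IFF NOT Q = True
        NOT Q = False
  ((NOT D IMPLIES NOT N) AND Q) AND ((Q IFF M) OR N) = True
    (NOT D IMPLIES NOT N) AND Q = True
      NOT D IMPLIES NOT N = True
        NOT D = False
        NOT N = False
    (Q IFF M) OR N = True
      Q IFF M = False
Both conjuncts True, so the formula holds.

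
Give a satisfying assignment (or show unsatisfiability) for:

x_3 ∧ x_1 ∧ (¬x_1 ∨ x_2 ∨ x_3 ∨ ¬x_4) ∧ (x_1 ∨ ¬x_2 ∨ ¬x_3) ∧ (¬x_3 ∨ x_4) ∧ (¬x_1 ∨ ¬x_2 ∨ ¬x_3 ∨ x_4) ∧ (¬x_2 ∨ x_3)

x_1: True, x_2: False, x_3: True, x_4: True

Unit clause (x_3) forces x_3 = True.
Unit clause (x_1) forces x_1 = True.
In (¬x_3 ∨ x_4) only x_4 is left, so x_4 = True.
Set x_2 = False.
Check each clause:
  (x_3): x_3 holds.
  (x_1): x_1 holds.
  (¬x_1 ∨ x_2 ∨ x_3 ∨ ¬x_4): x_3 holds.
  (x_1 ∨ ¬x_2 ∨ ¬x_3): x_1 holds.
  (¬x_3 ∨ x_4): x_4 holds.
  (¬x_1 ∨ ¬x_2 ∨ ¬x_3 ∨ x_4): ¬x_2 holds.
  (¬x_2 ∨ x_3): ¬x_2 holds.
All clauses satisfied.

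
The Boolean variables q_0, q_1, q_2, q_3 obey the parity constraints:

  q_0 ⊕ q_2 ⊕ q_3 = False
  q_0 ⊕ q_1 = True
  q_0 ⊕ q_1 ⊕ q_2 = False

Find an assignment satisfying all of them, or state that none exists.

q_0 = False; q_1 = True; q_2 = True; q_3 = True

q_0 ⊕ q_2 ⊕ q_3 = F ⊕ T ⊕ T = False ✓
q_0 ⊕ q_1 = F ⊕ T = True ✓
q_0 ⊕ q_1 ⊕ q_2 = F ⊕ T ⊕ T = False ✓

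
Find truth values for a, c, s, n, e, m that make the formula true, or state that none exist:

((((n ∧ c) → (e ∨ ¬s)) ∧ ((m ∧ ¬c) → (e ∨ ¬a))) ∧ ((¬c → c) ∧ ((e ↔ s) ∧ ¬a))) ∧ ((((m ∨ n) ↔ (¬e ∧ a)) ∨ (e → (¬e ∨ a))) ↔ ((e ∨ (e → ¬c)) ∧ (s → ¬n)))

a: False, c: True, s: True, n: False, e: True, m: False

  (((n ∧ c) → (e ∨ ¬s)) ∧ ((m ∧ ¬c) → (e ∨ ¬a))) ∧ ((¬c → c) ∧ ((e ↔ s) ∧ ¬a)) = True
    ((n ∧ c) → (e ∨ ¬s)) ∧ ((m ∧ ¬c) → (e ∨ ¬a)) = True
      (n ∧ c) → (e ∨ ¬s) = True
        n ∧ c = False
        e ∨ ¬s = True
          ¬s = False
      (m ∧ ¬c) → (e ∨ ¬a) = True
        m ∧ ¬c = False
          ¬c = False
        e ∨ ¬a = True
          ¬a = True
    (¬c → c) ∧ ((e ↔ s) ∧ ¬a) = True
      ¬c → c = True
        ¬c = False
      (e ↔ s) ∧ ¬a = True
        e ↔ s = True
        ¬a = True
  (((m ∨ n) ↔ (¬e ∧ a)) ∨ (e → (¬e ∨ a))) ↔ ((e ∨ (e → ¬c)) ∧ (s → ¬n)) = True
    ((m ∨ n) ↔ (¬e ∧ a)) ∨ (e → (¬e ∨ a)) = True
      (m ∨ n) ↔ (¬e ∧ a) = True
        m ∨ n = False
        ¬e ∧ a = False
          ¬e = False
      e → (¬e ∨ a) = False
        ¬e ∨ a = False
          ¬e = False
    (e ∨ (e → ¬c)) ∧ (s → ¬n) = True
      e ∨ (e → ¬c) = True
        e → ¬c = False
          ¬c = False
      s → ¬n = True
        ¬n = True
Both conjuncts True, so the formula holds.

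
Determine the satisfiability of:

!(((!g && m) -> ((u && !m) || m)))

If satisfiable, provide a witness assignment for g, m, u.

Case m = True: the formula becomes !((!g -> True)) = False.
Case m = False: the formula becomes !((False -> u)) = False.
Both cases fail — unsatisfiable.

UNSATISFIABLE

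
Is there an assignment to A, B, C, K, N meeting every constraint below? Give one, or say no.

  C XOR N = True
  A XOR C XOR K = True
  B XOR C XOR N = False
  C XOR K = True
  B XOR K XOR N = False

UNSATISFIABLE

Adding constraints 3, 4, 5 mod 2: every variable appears an even number of times on the left, so the left side is 0.
But the right sides sum to 1 (mod 2). 0 ≠ 1 — the system is inconsistent.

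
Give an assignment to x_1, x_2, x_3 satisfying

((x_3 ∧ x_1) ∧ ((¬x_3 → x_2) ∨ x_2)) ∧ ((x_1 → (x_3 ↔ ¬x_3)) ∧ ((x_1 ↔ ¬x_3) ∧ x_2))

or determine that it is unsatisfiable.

Case x_3 = True: the formula simplifies to x_1 ∧ (¬x_1 ∧ (¬x_1 ∧ x_2)).
  x_1 = True: the conjunct ¬x_1 is False.
  x_1 = False: the conjunct x_1 is False.
Case x_3 = False: the conjunct x_3 is False.
Both cases fail — unsatisfiable.

The formula is unsatisfiable.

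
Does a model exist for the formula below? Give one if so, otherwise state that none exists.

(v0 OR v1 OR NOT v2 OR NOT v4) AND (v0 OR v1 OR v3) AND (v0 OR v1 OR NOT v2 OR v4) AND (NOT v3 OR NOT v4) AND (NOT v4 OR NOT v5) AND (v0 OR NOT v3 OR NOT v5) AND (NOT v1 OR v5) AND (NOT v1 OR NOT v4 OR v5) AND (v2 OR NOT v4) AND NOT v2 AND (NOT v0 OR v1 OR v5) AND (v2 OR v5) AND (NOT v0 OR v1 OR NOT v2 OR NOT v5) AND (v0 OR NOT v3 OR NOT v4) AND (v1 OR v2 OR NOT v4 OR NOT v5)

Unit clause (NOT v2) forces v2 = False.
In (v2 OR v5) only v5 is left, so v5 = True.
In (NOT v4 OR NOT v5) only NOT v4 is left, so v4 = False.
Set v0 = True.
Set v1 = True.
Set v3 = False.
All clauses satisfied.

v0 = True; v1 = True; v2 = False; v3 = False; v4 = False; v5 = True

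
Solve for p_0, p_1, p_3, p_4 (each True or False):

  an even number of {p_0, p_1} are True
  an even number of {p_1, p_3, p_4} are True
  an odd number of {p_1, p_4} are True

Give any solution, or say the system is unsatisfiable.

p_0: True, p_1: True, p_3: True, p_4: False

{p_0, p_1}: 2 true → even ✓
{p_1, p_3, p_4}: 2 true → even ✓
{p_1, p_4}: 1 true → odd ✓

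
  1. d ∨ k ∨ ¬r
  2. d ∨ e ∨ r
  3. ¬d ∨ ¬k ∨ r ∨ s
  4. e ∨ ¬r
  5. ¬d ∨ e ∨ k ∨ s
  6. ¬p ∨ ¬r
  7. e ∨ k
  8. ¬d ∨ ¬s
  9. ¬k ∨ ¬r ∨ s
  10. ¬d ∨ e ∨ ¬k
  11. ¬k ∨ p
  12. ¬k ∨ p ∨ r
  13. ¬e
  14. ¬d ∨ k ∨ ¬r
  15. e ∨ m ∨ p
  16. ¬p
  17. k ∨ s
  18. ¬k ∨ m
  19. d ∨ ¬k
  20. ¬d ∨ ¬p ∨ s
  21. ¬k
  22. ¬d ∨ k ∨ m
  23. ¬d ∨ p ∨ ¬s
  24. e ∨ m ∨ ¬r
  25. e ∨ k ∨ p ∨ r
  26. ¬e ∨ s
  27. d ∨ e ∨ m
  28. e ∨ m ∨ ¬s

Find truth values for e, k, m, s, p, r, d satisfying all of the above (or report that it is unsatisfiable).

Case k = True:
  Clause (¬k) is falsified — contradiction.
Case k = False:
  (e ∨ k) forces e = True.
  Clause (¬e) is falsified — contradiction.
Both cases fail, so the formula is unsatisfiable.

No satisfying assignment exists.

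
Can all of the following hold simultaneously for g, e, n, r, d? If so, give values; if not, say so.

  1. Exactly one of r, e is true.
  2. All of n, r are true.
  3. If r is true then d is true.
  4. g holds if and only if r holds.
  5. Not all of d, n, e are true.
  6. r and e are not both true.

g = True, e = False, n = True, r = True, d = True

  (1) {r, e}: 1 true — exactly one ✓
  (2) {n, r}: all 2 true ✓
  (3) r=T ⇒ d: T ✓
  (4) g=T, r=T — same ✓
  (5) {d, n, e}: 2/3 true — not all ✓
  (6) r=T, e=F — not both ✓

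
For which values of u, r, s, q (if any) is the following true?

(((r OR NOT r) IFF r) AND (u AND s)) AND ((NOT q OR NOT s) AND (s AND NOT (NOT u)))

u=T; r=T; s=T; q=F

  ((r OR NOT r) IFF r) AND (u AND s) = True
    (r OR NOT r) IFF r = True
      r OR NOT r = True
        NOT r = False
    u AND s = True
  (NOT q OR NOT s) AND (s AND NOT (NOT u)) = True
    NOT q OR NOT s = True
      NOT q = True
      NOT s = False
    s AND NOT (NOT u) = True
      NOT (NOT u) = True
        NOT u = False
Both conjuncts True, so the formula holds.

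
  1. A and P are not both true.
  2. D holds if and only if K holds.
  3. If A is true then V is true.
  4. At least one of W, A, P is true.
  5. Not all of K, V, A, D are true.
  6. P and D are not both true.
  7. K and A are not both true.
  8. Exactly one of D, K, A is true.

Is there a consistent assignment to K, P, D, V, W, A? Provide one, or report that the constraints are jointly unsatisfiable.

K = False; P = False; D = False; V = True; W = True; A = True

  (1) A=T, P=F — not both ✓
  (2) D=F, K=F — same ✓
  (3) A=T ⇒ V: T ✓
  (4) {W, A, P}: 2 true — at least one ✓
  (5) {K, V, A, D}: 2/4 true — not all ✓
  (6) P=F, D=F — not both ✓
  (7) K=F, A=T — not both ✓
  (8) {D, K, A}: 1 true — exactly one ✓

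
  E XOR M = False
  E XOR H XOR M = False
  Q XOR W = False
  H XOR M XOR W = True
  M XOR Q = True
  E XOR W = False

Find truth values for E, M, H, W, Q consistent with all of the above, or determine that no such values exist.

Unsatisfiable — no assignment works.

Adding constraints 2, 4, 6 mod 2: every variable appears an even number of times on the left, so the left side is 0.
But the right sides sum to 1 (mod 2). 0 ≠ 1 — the system is inconsistent.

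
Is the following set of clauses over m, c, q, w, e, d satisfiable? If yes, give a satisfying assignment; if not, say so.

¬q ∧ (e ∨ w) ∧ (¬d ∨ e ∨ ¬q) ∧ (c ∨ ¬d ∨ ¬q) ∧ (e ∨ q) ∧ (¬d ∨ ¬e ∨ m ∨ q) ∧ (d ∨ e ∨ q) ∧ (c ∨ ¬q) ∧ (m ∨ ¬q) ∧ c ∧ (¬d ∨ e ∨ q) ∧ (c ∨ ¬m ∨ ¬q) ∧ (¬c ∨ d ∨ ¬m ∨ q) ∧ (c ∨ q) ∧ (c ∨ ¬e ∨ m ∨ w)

Unit clause (¬q) forces q = False.
In (e ∨ q) only e is left, so e = True.
Unit clause (c) forces c = True.
Set m = False.
  then (¬d ∨ ¬e ∨ m ∨ q) forces d = False.
Set w = False.
All clauses satisfied.

m: False, c: True, q: False, w: False, e: True, d: False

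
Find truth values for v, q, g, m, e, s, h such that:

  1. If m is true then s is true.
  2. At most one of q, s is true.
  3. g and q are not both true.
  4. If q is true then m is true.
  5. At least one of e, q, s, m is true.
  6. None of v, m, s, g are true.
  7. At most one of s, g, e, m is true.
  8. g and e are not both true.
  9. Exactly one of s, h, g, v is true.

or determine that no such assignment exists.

v=F; q=F; g=F; m=F; e=T; s=F; h=T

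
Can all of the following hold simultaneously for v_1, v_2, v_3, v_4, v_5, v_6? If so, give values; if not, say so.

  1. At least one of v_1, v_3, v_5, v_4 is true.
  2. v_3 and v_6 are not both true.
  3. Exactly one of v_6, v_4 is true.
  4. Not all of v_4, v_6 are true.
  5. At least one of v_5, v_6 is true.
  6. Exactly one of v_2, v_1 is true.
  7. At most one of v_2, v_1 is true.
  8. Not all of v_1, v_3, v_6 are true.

v_1=F; v_2=T; v_3=F; v_4=F; v_5=T; v_6=T

  (1) {v_1, v_3, v_5, v_4}: 1 true — at least one ✓
  (2) v_3=F, v_6=T — not both ✓
  (3) {v_6, v_4}: 1 true — exactly one ✓
  (4) {v_4, v_6}: 1/2 true — not all ✓
  (5) {v_5, v_6}: 2 true — at least one ✓
  (6) {v_2, v_1}: 1 true — exactly one ✓
  (7) {v_2, v_1}: 1 true — at most one ✓
  (8) {v_1, v_3, v_6}: 1/3 true — not all ✓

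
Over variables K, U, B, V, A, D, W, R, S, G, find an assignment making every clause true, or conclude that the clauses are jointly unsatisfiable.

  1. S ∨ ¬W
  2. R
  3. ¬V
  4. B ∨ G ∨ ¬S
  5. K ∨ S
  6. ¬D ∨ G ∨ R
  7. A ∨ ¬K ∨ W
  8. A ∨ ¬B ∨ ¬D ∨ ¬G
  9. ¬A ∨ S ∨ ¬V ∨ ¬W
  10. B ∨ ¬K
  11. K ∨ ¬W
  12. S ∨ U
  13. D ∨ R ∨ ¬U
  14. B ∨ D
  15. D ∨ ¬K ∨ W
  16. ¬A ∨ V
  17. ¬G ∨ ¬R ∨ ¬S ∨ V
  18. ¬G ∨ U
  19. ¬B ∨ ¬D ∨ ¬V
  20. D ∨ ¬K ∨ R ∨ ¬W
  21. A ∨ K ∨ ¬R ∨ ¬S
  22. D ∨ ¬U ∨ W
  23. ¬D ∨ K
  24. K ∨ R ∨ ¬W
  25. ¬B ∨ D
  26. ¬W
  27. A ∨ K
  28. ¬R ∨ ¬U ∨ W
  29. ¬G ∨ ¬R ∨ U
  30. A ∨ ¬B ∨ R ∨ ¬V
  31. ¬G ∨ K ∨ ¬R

Case V = True:
  Clause (¬V) is falsified — contradiction.
Case V = False:
  (R) forces R = True.
  (¬A ∨ V) forces A = False.
  (¬W) forces W = False.
  (A ∨ ¬K ∨ W) forces K = False.
  Clause (A ∨ K) is falsified — contradiction.
Both cases fail, so the formula is unsatisfiable.

Unsatisfiable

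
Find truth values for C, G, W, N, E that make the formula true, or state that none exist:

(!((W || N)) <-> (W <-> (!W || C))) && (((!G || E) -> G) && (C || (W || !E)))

C: False, G: True, W: True, N: False, E: True

  !((W || N)) <-> (W <-> (!W || C)) = True
    !((W || N)) = False
      W || N = True
    W <-> (!W || C) = False
      !W || C = False
        !W = False
  ((!G || E) -> G) && (C || (W || !E)) = True
    (!G || E) -> G = True
      !G || E = True
        !G = False
    C || (W || !E) = True
      W || !E = True
        !E = False
Both conjuncts True, so the formula holds.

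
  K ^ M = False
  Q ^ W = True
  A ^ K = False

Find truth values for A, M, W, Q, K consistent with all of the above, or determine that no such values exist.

A = False, M = False, W = False, Q = True, K = False

K ^ M = F ^ F = False ✓
Q ^ W = T ^ F = True ✓
A ^ K = F ^ F = False ✓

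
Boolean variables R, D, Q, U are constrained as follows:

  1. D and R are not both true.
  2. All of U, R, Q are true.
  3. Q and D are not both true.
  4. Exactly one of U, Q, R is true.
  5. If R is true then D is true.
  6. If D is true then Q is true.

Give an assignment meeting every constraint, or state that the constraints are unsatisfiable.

The formula is unsatisfiable.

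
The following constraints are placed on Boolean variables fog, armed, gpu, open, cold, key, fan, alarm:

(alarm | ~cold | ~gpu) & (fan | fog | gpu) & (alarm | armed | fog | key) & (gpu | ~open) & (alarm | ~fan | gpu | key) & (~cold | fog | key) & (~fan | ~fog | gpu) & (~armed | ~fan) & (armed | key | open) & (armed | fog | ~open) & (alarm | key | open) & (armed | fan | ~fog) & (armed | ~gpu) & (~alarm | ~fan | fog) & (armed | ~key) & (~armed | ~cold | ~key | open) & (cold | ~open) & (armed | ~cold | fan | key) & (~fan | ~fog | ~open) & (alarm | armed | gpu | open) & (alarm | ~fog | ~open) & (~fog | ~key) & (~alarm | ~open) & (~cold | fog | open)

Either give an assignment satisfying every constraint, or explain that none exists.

Set fog = True.
  then (~fog | ~key) forces key = False.
Try armed = False:
  (armed | key | open) forces open = True.
  (gpu | ~open) forces gpu = True.
  clause (armed | ~gpu) is falsified — backtrack.
So armed = True.
  then (~armed | ~fan) forces fan = False.
Set gpu = False.
  then (gpu | ~open) forces open = False.
  then (alarm | key | open) forces alarm = True.
Set cold = False.
All clauses satisfied.

fog = True, armed = True, gpu = False, open = False, cold = False, key = False, fan = False, alarm = True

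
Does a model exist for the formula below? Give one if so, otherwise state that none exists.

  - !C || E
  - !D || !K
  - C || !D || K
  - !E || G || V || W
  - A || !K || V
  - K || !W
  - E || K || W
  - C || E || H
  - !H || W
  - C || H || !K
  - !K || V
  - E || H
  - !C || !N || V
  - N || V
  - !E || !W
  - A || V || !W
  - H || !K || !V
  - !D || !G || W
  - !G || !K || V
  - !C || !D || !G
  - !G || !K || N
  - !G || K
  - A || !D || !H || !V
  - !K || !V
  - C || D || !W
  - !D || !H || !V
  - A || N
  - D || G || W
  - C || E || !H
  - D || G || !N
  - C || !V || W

Try G = True:
  (!G || K) forces K = True.
  (!D || !K) forces D = False.
  (!K || V) forces V = True.
  clause (!K || !V) is falsified — backtrack.
So G = False.
Try E = False:
  (!C || E) forces C = False.
  (C || E || H) forces H = True.
  clause (C || E || !H) is falsified — backtrack.
So E = True.
  then (!E || !W) forces W = False.
  then (D || G || W) forces D = True.
  then (!D || !K) forces K = False.
  then (C || !D || K) forces C = True.
  then (!E || G || V || W) forces V = True.
  then (!H || W) forces H = False.
Set A = False.
  then (A || N) forces N = True.
All clauses satisfied.

G = False; E = True; H = False; K = False; D = True; A = False; N = True; W = False; C = True; V = True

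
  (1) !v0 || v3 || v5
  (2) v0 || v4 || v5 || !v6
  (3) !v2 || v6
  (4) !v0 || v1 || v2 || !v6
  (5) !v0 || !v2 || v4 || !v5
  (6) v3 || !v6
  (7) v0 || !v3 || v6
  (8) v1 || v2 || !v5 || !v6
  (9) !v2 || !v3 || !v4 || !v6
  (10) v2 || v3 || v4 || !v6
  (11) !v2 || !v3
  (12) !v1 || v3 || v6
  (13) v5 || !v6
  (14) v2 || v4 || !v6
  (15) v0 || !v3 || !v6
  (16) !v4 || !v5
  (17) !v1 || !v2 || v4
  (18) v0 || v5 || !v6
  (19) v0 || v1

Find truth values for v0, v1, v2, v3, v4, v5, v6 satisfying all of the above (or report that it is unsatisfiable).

v0: True, v1: False, v2: False, v3: True, v4: False, v5: False, v6: False

Set v0 = True.
Set v1 = False.
Set v2 = False.
  then (!v0 || v1 || v2 || !v6) forces v6 = False.
Set v3 = True.
Set v4 = False.
Set v5 = False.
All clauses satisfied.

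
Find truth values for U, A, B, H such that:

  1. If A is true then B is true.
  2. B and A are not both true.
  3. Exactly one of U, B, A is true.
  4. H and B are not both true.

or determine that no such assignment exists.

U=T, A=F, B=F, H=F

  (1) A=F ⇒ B: vacuous ✓
  (2) B=F, A=F — not both ✓
  (3) {U, B, A}: 1 true — exactly one ✓
  (4) H=F, B=F — not both ✓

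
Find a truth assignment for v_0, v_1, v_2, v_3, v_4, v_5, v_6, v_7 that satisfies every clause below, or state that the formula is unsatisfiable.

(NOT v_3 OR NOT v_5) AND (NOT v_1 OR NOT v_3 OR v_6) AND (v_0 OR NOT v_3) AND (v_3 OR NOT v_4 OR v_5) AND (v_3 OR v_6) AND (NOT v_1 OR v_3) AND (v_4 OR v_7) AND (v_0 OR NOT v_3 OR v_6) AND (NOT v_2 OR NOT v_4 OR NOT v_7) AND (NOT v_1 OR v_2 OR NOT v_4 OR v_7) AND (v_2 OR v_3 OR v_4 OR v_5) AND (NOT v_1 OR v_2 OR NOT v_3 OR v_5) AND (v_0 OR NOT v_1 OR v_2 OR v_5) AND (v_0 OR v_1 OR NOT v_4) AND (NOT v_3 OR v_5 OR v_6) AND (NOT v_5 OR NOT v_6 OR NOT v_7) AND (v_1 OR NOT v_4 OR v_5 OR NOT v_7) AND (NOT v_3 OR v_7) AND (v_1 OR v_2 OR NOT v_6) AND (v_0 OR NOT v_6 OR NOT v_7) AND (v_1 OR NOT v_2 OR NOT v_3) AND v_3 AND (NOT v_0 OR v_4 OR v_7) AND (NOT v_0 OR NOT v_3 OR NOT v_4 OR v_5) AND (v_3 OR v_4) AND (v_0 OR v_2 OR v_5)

v_0 = True; v_1 = True; v_2 = True; v_3 = True; v_4 = False; v_5 = False; v_6 = True; v_7 = True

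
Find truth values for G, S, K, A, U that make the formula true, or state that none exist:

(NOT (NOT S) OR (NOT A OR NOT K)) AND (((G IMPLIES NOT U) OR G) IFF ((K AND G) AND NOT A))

G: True; S: False; K: True; A: False; U: False

  NOT (NOT S) OR (NOT A OR NOT K) = True
    NOT (NOT S) = False
      NOT S = True
    NOT A OR NOT K = True
      NOT A = True
      NOT K = False
  ((G IMPLIES NOT U) OR G) IFF ((K AND G) AND NOT A) = True
    (G IMPLIES NOT U) OR G = True
      G IMPLIES NOT U = True
        NOT U = True
    (K AND G) AND NOT A = True
      K AND G = True
      NOT A = True
Both conjuncts True, so the formula holds.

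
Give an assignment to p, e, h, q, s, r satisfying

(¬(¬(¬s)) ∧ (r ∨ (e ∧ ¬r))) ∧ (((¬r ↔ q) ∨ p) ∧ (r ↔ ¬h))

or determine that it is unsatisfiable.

p=T, e=F, h=F, q=F, s=F, r=T

  ¬(¬(¬s)) ∧ (r ∨ (e ∧ ¬r)) = True
    ¬(¬(¬s)) = True
      ¬(¬s) = False
        ¬s = True
    r ∨ (e ∧ ¬r) = True
      e ∧ ¬r = False
        ¬r = False
  ((¬r ↔ q) ∨ p) ∧ (r ↔ ¬h) = True
    (¬r ↔ q) ∨ p = True
      ¬r ↔ q = True
        ¬r = False
    r ↔ ¬h = True
      ¬h = True
Both conjuncts True, so the formula holds.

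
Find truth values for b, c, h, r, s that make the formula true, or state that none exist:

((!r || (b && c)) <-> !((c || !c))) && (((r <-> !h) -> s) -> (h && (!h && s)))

b=F, c=F, h=F, r=T, s=F

  (!r || (b && c)) <-> !((c || !c)) = True
    !r || (b && c) = False
      !r = False
      b && c = False
    !((c || !c)) = False
      c || !c = True
        !c = True
  ((r <-> !h) -> s) -> (h && (!h && s)) = True
    (r <-> !h) -> s = False
      r <-> !h = True
        !h = True
    h && (!h && s) = False
      !h && s = False
        !h = True
Both conjuncts True, so the formula holds.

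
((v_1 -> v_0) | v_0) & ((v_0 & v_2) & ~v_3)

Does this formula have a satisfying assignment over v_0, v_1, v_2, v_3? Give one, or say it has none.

v_0 = True, v_1 = True, v_2 = True, v_3 = False

  (v_1 -> v_0) | v_0 = True
    v_1 -> v_0 = True
  (v_0 & v_2) & ~v_3 = True
    v_0 & v_2 = True
    ~v_3 = True
Both conjuncts True, so the formula holds.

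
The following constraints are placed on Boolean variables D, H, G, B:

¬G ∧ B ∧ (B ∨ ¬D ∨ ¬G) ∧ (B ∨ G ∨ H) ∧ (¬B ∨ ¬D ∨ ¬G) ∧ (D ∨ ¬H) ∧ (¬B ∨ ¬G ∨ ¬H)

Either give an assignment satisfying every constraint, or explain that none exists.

D=T, H=T, G=F, B=T

Unit clause (¬G) forces G = False.
Unit clause (B) forces B = True.
Set D = True.
Set H = True.
All clauses satisfied.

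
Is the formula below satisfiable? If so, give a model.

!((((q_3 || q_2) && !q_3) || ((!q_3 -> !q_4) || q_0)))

q_0 = False; q_2 = False; q_3 = False; q_4 = True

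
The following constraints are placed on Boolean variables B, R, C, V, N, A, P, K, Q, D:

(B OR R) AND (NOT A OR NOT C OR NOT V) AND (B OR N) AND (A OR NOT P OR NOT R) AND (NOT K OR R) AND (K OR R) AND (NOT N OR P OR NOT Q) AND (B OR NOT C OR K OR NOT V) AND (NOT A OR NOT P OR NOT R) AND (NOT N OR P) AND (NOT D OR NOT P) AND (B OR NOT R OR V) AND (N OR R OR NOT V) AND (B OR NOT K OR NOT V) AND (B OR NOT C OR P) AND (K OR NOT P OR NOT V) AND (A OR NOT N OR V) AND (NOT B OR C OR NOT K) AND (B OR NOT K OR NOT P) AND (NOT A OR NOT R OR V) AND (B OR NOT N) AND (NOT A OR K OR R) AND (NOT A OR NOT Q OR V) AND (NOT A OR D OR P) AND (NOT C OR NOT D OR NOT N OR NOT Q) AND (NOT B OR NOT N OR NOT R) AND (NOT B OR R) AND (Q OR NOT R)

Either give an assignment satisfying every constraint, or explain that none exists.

B = True, R = True, C = True, V = True, N = False, A = False, P = False, K = False, Q = True, D = False

Try B = False:
  (B OR R) forces R = True.
  (B OR N) forces N = True.
  clause (B OR NOT N) is falsified — backtrack.
So B = True.
  then (NOT B OR R) forces R = True.
  then (Q OR NOT R) forces Q = True.
  then (NOT B OR NOT N OR NOT R) forces N = False.
Set C = True.
Set V = True.
  then (NOT A OR NOT C OR NOT V) forces A = False.
  then (A OR NOT P OR NOT R) forces P = False.
Set K = False.
Set D = False.
All clauses satisfied.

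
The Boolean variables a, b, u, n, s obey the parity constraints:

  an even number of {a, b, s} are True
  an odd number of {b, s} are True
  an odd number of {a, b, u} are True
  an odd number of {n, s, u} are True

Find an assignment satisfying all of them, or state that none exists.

a = True, b = True, u = True, n = False, s = False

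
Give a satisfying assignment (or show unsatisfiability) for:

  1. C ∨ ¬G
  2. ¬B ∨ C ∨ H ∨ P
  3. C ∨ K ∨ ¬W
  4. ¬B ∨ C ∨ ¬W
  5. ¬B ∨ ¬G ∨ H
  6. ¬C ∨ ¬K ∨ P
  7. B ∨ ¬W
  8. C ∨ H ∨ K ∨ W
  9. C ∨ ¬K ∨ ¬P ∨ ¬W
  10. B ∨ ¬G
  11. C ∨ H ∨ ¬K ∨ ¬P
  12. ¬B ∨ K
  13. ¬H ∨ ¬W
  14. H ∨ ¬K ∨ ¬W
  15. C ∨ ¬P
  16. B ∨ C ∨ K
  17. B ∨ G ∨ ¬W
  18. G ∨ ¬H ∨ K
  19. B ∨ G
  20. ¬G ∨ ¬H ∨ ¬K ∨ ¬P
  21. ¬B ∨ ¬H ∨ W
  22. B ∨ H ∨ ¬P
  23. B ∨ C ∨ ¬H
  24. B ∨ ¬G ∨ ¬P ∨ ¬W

K = True; P = True; H = False; W = False; C = True; G = False; B = True

Try K = False:
  (¬B ∨ K) forces B = False.
  (B ∨ ¬W) forces W = False.
  (B ∨ ¬G) forces G = False.
  clause (B ∨ G) is falsified — backtrack.
So K = True.
Set P = True.
  then (C ∨ ¬P) forces C = True.
Try H = True:
  (¬H ∨ ¬W) forces W = False.
  (¬G ∨ ¬H ∨ ¬K ∨ ¬P) forces G = False.
  (B ∨ G) forces B = True.
  clause (¬B ∨ ¬H ∨ W) is falsified — backtrack.
So H = False.
  then (H ∨ ¬K ∨ ¬W) forces W = False.
  then (B ∨ H ∨ ¬P) forces B = True.
  then (¬B ∨ ¬G ∨ H) forces G = False.
All clauses satisfied.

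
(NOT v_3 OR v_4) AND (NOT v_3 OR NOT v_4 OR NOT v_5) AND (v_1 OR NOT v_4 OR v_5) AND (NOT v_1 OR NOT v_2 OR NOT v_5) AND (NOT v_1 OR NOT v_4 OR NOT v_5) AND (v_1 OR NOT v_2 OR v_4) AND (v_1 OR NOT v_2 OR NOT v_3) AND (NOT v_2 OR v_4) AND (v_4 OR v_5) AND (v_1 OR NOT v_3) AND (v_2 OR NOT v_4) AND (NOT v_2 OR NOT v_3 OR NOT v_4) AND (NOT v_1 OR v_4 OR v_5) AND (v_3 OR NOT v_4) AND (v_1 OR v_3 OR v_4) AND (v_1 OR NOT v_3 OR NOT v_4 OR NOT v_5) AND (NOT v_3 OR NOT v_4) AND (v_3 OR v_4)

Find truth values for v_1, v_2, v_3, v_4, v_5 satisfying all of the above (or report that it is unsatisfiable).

Case v_3 = True:
  (NOT v_3 OR v_4) forces v_4 = True.
  Clause (NOT v_3 OR NOT v_4) is falsified — contradiction.
Case v_3 = False:
  (v_3 OR NOT v_4) forces v_4 = False.
  Clause (v_3 OR v_4) is falsified — contradiction.
Both cases fail, so the formula is unsatisfiable.

The formula is unsatisfiable.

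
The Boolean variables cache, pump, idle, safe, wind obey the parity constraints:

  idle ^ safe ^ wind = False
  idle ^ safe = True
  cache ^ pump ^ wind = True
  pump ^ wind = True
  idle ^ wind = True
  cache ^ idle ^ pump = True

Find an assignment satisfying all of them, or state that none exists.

Adding constraints 3, 5, 6 mod 2: every variable appears an even number of times on the left, so the left side is 0.
But the right sides sum to 1 (mod 2). 0 ≠ 1 — the system is inconsistent.

Unsatisfiable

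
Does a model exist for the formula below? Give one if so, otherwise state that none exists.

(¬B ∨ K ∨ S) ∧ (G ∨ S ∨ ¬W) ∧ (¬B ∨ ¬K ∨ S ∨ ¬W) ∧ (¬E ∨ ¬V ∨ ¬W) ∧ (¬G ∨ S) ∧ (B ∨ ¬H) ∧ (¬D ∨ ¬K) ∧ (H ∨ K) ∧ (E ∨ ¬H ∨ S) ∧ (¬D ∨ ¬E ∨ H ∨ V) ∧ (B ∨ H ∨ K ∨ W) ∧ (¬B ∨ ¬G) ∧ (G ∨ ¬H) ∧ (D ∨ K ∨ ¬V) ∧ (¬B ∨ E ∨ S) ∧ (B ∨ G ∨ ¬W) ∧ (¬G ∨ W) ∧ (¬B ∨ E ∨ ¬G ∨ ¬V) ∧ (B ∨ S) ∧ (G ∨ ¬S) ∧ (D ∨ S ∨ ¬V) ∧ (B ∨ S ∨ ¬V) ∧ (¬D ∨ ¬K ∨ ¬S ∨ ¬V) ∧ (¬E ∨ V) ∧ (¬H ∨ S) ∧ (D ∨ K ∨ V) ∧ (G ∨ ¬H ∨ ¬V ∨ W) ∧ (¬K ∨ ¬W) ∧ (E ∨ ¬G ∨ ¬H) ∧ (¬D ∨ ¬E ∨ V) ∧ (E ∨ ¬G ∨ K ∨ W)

UNSATISFIABLE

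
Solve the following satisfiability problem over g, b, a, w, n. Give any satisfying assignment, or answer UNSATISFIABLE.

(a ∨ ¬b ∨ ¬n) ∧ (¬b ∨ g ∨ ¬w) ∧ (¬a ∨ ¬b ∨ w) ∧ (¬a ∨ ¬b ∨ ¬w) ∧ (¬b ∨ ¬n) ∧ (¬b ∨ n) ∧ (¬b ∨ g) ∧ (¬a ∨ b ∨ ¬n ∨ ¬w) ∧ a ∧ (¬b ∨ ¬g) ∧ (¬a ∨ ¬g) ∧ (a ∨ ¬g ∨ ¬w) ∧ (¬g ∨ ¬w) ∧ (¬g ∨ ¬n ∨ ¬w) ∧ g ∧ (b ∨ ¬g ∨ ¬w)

Case g = True:
  (a) forces a = True.
  Clause (¬a ∨ ¬g) is falsified — contradiction.
Case g = False:
  Clause (g) is falsified — contradiction.
Both cases fail, so the formula is unsatisfiable.

The formula is unsatisfiable.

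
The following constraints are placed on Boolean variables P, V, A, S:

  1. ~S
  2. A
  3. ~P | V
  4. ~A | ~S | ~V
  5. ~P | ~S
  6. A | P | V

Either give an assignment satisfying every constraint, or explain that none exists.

Unit clause (~S) forces S = False.
Unit clause (A) forces A = True.
Set P = True.
  then (~P | V) forces V = True.
Check each clause:
  (~S): ~S holds.
  (A): A holds.
  (~P | V): V holds.
  (~A | ~S | ~V): ~S holds.
  (~P | ~S): ~S holds.
  (A | P | V): A holds.
All clauses satisfied.

P=T, V=T, A=T, S=F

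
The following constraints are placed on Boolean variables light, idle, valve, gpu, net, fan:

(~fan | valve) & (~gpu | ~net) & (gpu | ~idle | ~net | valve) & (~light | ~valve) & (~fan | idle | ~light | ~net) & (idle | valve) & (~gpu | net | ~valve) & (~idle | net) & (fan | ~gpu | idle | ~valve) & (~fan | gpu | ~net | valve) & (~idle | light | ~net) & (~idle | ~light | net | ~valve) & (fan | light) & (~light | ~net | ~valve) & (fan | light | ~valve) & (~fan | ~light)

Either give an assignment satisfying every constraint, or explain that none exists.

Set light = False.
  then (fan | light) forces fan = True.
  then (~fan | valve) forces valve = True.
Try idle = True:
  (~idle | net) forces net = True.
  clause (~idle | light | ~net) is falsified — backtrack.
So idle = False.
Set gpu = False.
Set net = False.
All clauses satisfied.

light: False, idle: False, valve: True, gpu: False, net: False, fan: True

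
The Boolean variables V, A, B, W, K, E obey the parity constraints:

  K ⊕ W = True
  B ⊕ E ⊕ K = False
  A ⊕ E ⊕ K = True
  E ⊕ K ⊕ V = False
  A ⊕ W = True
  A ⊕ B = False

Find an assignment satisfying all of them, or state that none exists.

Unsatisfiable — no assignment works.

Adding constraints 2, 3, 6 mod 2: every variable appears an even number of times on the left, so the left side is 0.
But the right sides sum to 1 (mod 2). 0 ≠ 1 — the system is inconsistent.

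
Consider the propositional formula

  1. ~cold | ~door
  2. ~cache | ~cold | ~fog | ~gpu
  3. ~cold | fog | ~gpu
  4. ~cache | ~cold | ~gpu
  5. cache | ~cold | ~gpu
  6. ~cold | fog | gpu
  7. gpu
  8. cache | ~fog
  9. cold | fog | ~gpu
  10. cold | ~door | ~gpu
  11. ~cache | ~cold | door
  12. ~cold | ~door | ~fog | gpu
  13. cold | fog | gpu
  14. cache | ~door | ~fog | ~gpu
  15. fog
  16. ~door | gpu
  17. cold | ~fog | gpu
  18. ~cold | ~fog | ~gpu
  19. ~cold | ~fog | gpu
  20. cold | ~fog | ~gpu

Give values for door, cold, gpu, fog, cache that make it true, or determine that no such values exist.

Case gpu = True:
  (fog) forces fog = True.
  (cache | ~fog) forces cache = True.
  (~cache | ~cold | ~fog | ~gpu) forces cold = False.
  Clause (cold | ~fog | ~gpu) is falsified — contradiction.
Case gpu = False:
  Clause (gpu) is falsified — contradiction.
Both cases fail, so the formula is unsatisfiable.

Unsatisfiable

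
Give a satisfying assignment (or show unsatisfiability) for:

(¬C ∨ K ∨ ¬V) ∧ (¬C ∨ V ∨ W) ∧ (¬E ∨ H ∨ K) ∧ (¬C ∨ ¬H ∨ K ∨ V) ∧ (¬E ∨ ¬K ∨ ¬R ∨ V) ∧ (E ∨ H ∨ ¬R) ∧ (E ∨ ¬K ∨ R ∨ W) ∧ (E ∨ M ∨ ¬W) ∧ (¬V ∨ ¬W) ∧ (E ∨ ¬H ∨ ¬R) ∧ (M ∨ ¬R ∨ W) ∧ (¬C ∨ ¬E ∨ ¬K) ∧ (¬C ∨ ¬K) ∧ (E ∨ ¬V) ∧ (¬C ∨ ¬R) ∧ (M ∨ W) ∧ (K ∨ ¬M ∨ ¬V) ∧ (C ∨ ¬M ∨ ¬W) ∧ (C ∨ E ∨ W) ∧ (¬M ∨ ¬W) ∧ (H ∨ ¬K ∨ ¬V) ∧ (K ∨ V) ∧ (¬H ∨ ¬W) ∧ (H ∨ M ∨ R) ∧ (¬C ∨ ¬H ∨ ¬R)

C=F; K=T; W=F; V=F; M=T; R=F; H=T; E=T

Try C = True:
  (¬C ∨ ¬K) forces K = False.
  (¬C ∨ K ∨ ¬V) forces V = False.
  clause (K ∨ V) is falsified — backtrack.
So C = False.
Set K = True.
Set W = False.
  then (M ∨ W) forces M = True.
  then (C ∨ E ∨ W) forces E = True.
Set V = False.
  then (¬E ∨ ¬K ∨ ¬R ∨ V) forces R = False.
Set H = True.
All clauses satisfied.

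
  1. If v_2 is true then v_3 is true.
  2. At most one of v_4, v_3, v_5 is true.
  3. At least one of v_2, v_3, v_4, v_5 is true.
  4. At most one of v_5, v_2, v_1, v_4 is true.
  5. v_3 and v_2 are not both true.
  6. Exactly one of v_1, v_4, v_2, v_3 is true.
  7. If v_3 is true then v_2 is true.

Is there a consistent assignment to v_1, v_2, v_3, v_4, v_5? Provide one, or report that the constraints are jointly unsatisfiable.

v_1=F; v_2=F; v_3=F; v_4=T; v_5=F

  (1) v_2=F ⇒ v_3: vacuous ✓
  (2) {v_4, v_3, v_5}: 1 true — at most one ✓
  (3) {v_2, v_3, v_4, v_5}: 1 true — at least one ✓
  (4) {v_5, v_2, v_1, v_4}: 1 true — at most one ✓
  (5) v_3=F, v_2=F — not both ✓
  (6) {v_1, v_4, v_2, v_3}: 1 true — exactly one ✓
  (7) v_3=F ⇒ v_2: vacuous ✓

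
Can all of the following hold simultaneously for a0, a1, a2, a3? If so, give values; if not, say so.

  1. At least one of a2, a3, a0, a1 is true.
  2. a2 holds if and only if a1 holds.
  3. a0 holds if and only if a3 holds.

a0=F, a1=T, a2=T, a3=F

  (1) {a2, a3, a0, a1}: 2 true — at least one ✓
  (2) a2=T, a1=T — same ✓
  (3) a0=F, a3=F — same ✓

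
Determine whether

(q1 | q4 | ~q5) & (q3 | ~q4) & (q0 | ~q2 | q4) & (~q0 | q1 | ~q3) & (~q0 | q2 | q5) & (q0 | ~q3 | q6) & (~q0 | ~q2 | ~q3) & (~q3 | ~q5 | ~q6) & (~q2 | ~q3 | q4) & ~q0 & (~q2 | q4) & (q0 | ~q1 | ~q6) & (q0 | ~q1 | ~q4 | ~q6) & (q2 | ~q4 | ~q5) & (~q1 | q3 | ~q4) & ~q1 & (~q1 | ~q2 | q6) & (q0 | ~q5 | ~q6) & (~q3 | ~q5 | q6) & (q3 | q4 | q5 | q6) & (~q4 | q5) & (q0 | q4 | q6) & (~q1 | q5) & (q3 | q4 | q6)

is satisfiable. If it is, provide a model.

q0: False, q1: False, q2: False, q3: True, q4: False, q5: False, q6: True

Unit clause (~q0) forces q0 = False.
Unit clause (~q1) forces q1 = False.
Try q2 = True:
  (q0 | ~q2 | q4) forces q4 = True.
  (q3 | ~q4) forces q3 = True.
  (q0 | ~q3 | q6) forces q6 = True.
  (~q3 | ~q5 | ~q6) forces q5 = False.
  clause (~q4 | q5) is falsified — backtrack.
So q2 = False.
Set q3 = True.
  then (q0 | ~q3 | q6) forces q6 = True.
  then (~q3 | ~q5 | ~q6) forces q5 = False.
  then (~q4 | q5) forces q4 = False.
All clauses satisfied.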